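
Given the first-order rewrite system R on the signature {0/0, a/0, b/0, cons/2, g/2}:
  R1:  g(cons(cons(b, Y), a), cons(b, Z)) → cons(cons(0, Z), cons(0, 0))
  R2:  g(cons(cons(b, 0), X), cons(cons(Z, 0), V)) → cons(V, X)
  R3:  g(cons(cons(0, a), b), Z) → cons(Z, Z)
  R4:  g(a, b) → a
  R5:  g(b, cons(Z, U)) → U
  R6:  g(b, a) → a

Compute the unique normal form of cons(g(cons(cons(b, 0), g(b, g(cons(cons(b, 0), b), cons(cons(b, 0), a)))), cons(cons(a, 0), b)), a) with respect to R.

1. cons(g(cons(cons(b, 0), g(b, g(cons(cons(b, 0), b), cons(cons(b, 0), a)))), cons(cons(a, 0), b)), a)  →  cons(cons(b, g(b, g(cons(cons(b, 0), b), cons(cons(b, 0), a)))), a)   [R2 at 1]
2. cons(cons(b, g(b, g(cons(cons(b, 0), b), cons(cons(b, 0), a)))), a)  →  cons(cons(b, g(b, cons(a, b))), a)   [R2 at 1.2.2]
3. cons(cons(b, g(b, cons(a, b))), a)  →  cons(cons(b, b), a)   [R5 at 1.2]

cons(cons(b, b), a)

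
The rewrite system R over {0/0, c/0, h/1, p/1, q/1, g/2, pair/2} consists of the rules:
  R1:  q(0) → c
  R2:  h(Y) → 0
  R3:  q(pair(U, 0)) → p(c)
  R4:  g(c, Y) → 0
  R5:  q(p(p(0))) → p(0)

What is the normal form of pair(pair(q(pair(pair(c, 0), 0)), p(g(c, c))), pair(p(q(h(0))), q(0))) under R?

1. pair(pair(q(pair(pair(c, 0), 0)), p(g(c, c))), pair(p(q(h(0))), q(0)))  →  pair(pair(p(c), p(g(c, c))), pair(p(q(h(0))), q(0)))   [R3 at 1.1]
2. pair(pair(p(c), p(g(c, c))), pair(p(q(h(0))), q(0)))  →  pair(pair(p(c), p(0)), pair(p(q(h(0))), q(0)))   [R4 at 1.2.1]
3. pair(pair(p(c), p(0)), pair(p(q(h(0))), q(0)))  →  pair(pair(p(c), p(0)), pair(p(q(0)), q(0)))   [R2 at 2.1.1.1]
4. pair(pair(p(c), p(0)), pair(p(q(0)), q(0)))  →  pair(pair(p(c), p(0)), pair(p(c), q(0)))   [R1 at 2.1.1]
5. pair(pair(p(c), p(0)), pair(p(c), q(0)))  →  pair(pair(p(c), p(0)), pair(p(c), c))   [R1 at 2.2]

pair(pair(p(c), p(0)), pair(p(c), c))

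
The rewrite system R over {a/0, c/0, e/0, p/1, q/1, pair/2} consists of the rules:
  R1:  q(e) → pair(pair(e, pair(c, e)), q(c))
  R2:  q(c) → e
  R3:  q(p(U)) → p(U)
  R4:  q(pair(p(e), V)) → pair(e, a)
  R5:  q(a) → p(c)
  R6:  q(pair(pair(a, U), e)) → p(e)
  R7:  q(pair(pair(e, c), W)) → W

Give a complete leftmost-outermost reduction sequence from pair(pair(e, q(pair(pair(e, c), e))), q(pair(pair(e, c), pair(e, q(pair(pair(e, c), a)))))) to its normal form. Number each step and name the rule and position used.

1. pair(pair(e, q(pair(pair(e, c), e))), q(pair(pair(e, c), pair(e, q(pair(pair(e, c), a))))))  →  pair(pair(e, e), q(pair(pair(e, c), pair(e, q(pair(pair(e, c), a))))))   [R7 at 1.2]
2. pair(pair(e, e), q(pair(pair(e, c), pair(e, q(pair(pair(e, c), a))))))  →  pair(pair(e, e), pair(e, q(pair(pair(e, c), a))))   [R7 at 2]
3. pair(pair(e, e), pair(e, q(pair(pair(e, c), a))))  →  pair(pair(e, e), pair(e, a))   [R7 at 2.2]

pair(pair(e, e), pair(e, a))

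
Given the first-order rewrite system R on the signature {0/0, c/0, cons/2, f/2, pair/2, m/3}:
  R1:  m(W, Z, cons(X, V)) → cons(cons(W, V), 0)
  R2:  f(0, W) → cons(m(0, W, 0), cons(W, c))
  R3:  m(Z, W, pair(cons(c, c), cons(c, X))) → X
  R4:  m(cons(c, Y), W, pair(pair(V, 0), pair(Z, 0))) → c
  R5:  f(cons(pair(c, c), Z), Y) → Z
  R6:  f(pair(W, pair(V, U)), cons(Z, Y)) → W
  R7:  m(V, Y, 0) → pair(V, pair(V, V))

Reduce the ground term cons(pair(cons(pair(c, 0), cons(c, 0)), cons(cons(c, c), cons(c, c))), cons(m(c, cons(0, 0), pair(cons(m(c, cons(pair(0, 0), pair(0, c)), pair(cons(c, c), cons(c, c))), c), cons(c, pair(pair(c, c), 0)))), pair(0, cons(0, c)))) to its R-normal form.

1. cons(pair(cons(pair(c, 0), cons(c, 0)), cons(cons(c, c), cons(c, c))), cons(m(c, cons(0, 0), pair(cons(m(c, cons(pair(0, 0), pair(0, c)), pair(cons(c, c), cons(c, c))), c), cons(c, pair(pair(c, c), 0)))), pair(0, cons(0, c))))  →  cons(pair(cons(pair(c, 0), cons(c, 0)), cons(cons(c, c), cons(c, c))), cons(m(c, cons(0, 0), pair(cons(c, c), cons(c, pair(pair(c, c), 0)))), pair(0, cons(0, c))))   [R3 at 2.1.3.1.1]
2. cons(pair(cons(pair(c, 0), cons(c, 0)), cons(cons(c, c), cons(c, c))), cons(m(c, cons(0, 0), pair(cons(c, c), cons(c, pair(pair(c, c), 0)))), pair(0, cons(0, c))))  →  cons(pair(cons(pair(c, 0), cons(c, 0)), cons(cons(c, c), cons(c, c))), cons(pair(pair(c, c), 0), pair(0, cons(0, c))))   [R3 at 2.1]

cons(pair(cons(pair(c, 0), cons(c, 0)), cons(cons(c, c), cons(c, c))), cons(pair(pair(c, c), 0), pair(0, cons(0, c))))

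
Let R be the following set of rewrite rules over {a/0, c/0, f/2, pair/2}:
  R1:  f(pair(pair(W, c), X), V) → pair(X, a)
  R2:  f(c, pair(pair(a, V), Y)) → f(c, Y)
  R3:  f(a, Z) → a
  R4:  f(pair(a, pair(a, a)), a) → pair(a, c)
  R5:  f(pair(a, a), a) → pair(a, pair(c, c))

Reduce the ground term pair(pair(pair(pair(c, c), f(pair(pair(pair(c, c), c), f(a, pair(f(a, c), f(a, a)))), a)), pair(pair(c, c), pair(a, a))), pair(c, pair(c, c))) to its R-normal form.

1. pair(pair(pair(pair(c, c), f(pair(pair(pair(c, c), c), f(a, pair(f(a, c), f(a, a)))), a)), pair(pair(c, c), pair(a, a))), pair(c, pair(c, c)))  →  pair(pair(pair(pair(c, c), pair(f(a, pair(f(a, c), f(a, a))), a)), pair(pair(c, c), pair(a, a))), pair(c, pair(c, c)))   [R1 at 1.1.2]
2. pair(pair(pair(pair(c, c), pair(f(a, pair(f(a, c), f(a, a))), a)), pair(pair(c, c), pair(a, a))), pair(c, pair(c, c)))  →  pair(pair(pair(pair(c, c), pair(a, a)), pair(pair(c, c), pair(a, a))), pair(c, pair(c, c)))   [R3 at 1.1.2.1]

pair(pair(pair(pair(c, c), pair(a, a)), pair(pair(c, c), pair(a, a))), pair(c, pair(c, c)))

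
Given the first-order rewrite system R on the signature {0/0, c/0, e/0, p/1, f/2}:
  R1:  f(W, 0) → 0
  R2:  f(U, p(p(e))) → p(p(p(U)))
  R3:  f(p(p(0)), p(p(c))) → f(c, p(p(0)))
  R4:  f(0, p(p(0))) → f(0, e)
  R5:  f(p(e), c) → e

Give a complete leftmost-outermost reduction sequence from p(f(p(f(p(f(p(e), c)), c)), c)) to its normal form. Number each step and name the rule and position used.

p(e)

1. p(f(p(f(p(f(p(e), c)), c)), c))  →  p(f(p(f(p(e), c)), c))   [R5 at 1.1.1.1.1]
2. p(f(p(f(p(e), c)), c))  →  p(f(p(e), c))   [R5 at 1.1.1]
3. p(f(p(e), c))  →  p(e)   [R5 at 1]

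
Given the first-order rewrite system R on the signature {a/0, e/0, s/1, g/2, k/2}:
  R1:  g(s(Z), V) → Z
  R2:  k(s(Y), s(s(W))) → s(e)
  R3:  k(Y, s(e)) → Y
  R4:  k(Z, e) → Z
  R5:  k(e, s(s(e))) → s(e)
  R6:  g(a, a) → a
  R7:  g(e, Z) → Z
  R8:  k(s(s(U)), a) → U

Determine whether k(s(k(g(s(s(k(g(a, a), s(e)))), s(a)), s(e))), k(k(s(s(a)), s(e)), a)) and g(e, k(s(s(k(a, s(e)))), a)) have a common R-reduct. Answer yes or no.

Reduce t₁ = k(s(k(g(s(s(k(g(a, a), s(e)))), s(a)), s(e))), k(k(s(s(a)), s(e)), a)):
1. k(s(k(g(s(s(k(g(a, a), s(e)))), s(a)), s(e))), k(k(s(s(a)), s(e)), a))  →  k(s(g(s(s(k(g(a, a), s(e)))), s(a))), k(k(s(s(a)), s(e)), a))   [R3 at 1.1]
2. k(s(g(s(s(k(g(a, a), s(e)))), s(a))), k(k(s(s(a)), s(e)), a))  →  k(s(s(k(g(a, a), s(e)))), k(k(s(s(a)), s(e)), a))   [R1 at 1.1]
3. k(s(s(k(g(a, a), s(e)))), k(k(s(s(a)), s(e)), a))  →  k(s(s(g(a, a))), k(k(s(s(a)), s(e)), a))   [R3 at 1.1.1]
4. k(s(s(g(a, a))), k(k(s(s(a)), s(e)), a))  →  k(s(s(a)), k(k(s(s(a)), s(e)), a))   [R6 at 1.1.1]
5. k(s(s(a)), k(k(s(s(a)), s(e)), a))  →  k(s(s(a)), k(s(s(a)), a))   [R3 at 2.1]
6. k(s(s(a)), k(s(s(a)), a))  →  k(s(s(a)), a)   [R8 at 2]
7. k(s(s(a)), a)  →  a   [R8 at ε]

Reduce t₂ = g(e, k(s(s(k(a, s(e)))), a)):
1. g(e, k(s(s(k(a, s(e)))), a))  →  k(s(s(k(a, s(e)))), a)   [R7 at ε]
2. k(s(s(k(a, s(e)))), a)  →  k(a, s(e))   [R8 at ε]
3. k(a, s(e))  →  a   [R3 at ε]

yes — NF(t₁) = a, NF(t₂) = a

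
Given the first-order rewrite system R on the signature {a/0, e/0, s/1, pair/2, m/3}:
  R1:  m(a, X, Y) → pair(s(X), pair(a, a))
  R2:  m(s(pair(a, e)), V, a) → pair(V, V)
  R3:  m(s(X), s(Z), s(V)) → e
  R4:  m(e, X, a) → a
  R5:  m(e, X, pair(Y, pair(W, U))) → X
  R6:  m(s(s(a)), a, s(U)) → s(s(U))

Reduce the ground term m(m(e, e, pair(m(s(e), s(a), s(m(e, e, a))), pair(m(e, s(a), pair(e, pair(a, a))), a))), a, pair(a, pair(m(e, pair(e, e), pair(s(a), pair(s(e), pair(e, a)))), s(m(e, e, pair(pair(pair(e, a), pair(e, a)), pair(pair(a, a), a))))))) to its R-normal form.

1. m(m(e, e, pair(m(s(e), s(a), s(m(e, e, a))), pair(m(e, s(a), pair(e, pair(a, a))), a))), a, pair(a, pair(m(e, pair(e, e), pair(s(a), pair(s(e), pair(e, a)))), s(m(e, e, pair(pair(pair(e, a), pair(e, a)), pair(pair(a, a), a)))))))  →  m(e, a, pair(a, pair(m(e, pair(e, e), pair(s(a), pair(s(e), pair(e, a)))), s(m(e, e, pair(pair(pair(e, a), pair(e, a)), pair(pair(a, a), a)))))))   [R5 at 1]
2. m(e, a, pair(a, pair(m(e, pair(e, e), pair(s(a), pair(s(e), pair(e, a)))), s(m(e, e, pair(pair(pair(e, a), pair(e, a)), pair(pair(a, a), a)))))))  →  a   [R5 at ε]

a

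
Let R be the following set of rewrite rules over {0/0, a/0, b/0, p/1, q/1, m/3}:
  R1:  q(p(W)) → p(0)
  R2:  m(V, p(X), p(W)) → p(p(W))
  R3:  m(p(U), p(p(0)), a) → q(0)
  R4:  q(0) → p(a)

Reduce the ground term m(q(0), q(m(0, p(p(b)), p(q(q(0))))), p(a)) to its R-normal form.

p(p(a))

1. m(q(0), q(m(0, p(p(b)), p(q(q(0))))), p(a))  →  m(p(a), q(m(0, p(p(b)), p(q(q(0))))), p(a))   [R4 at 1]
2. m(p(a), q(m(0, p(p(b)), p(q(q(0))))), p(a))  →  m(p(a), q(p(p(q(q(0))))), p(a))   [R2 at 2.1]
3. m(p(a), q(p(p(q(q(0))))), p(a))  →  m(p(a), p(0), p(a))   [R1 at 2]
4. m(p(a), p(0), p(a))  →  p(p(a))   [R2 at ε]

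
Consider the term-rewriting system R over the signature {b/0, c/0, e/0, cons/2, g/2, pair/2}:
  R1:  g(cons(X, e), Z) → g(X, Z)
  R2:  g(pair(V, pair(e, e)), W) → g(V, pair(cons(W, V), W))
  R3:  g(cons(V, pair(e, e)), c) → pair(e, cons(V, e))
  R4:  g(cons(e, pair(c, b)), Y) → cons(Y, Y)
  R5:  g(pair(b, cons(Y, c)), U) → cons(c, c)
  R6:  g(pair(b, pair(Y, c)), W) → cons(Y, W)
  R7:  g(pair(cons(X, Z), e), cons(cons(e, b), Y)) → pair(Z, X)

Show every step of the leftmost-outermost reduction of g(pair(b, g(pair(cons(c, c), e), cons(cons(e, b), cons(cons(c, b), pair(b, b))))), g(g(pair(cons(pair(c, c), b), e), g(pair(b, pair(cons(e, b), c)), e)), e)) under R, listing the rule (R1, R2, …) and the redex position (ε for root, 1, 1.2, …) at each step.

1. g(pair(b, g(pair(cons(c, c), e), cons(cons(e, b), cons(cons(c, b), pair(b, b))))), g(g(pair(cons(pair(c, c), b), e), g(pair(b, pair(cons(e, b), c)), e)), e))  →  g(pair(b, pair(c, c)), g(g(pair(cons(pair(c, c), b), e), g(pair(b, pair(cons(e, b), c)), e)), e))   [R7 at 1.2]
2. g(pair(b, pair(c, c)), g(g(pair(cons(pair(c, c), b), e), g(pair(b, pair(cons(e, b), c)), e)), e))  →  cons(c, g(g(pair(cons(pair(c, c), b), e), g(pair(b, pair(cons(e, b), c)), e)), e))   [R6 at ε]
3. cons(c, g(g(pair(cons(pair(c, c), b), e), g(pair(b, pair(cons(e, b), c)), e)), e))  →  cons(c, g(g(pair(cons(pair(c, c), b), e), cons(cons(e, b), e)), e))   [R6 at 2.1.2]
4. cons(c, g(g(pair(cons(pair(c, c), b), e), cons(cons(e, b), e)), e))  →  cons(c, g(pair(b, pair(c, c)), e))   [R7 at 2.1]
5. cons(c, g(pair(b, pair(c, c)), e))  →  cons(c, cons(c, e))   [R6 at 2]

cons(c, cons(c, e))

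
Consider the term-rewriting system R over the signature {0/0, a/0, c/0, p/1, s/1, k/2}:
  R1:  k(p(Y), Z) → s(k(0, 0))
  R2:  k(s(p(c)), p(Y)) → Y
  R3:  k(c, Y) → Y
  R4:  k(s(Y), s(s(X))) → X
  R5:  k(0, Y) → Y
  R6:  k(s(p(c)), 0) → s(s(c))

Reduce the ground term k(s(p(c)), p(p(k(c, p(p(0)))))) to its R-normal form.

1. k(s(p(c)), p(p(k(c, p(p(0))))))  →  p(k(c, p(p(0))))   [R2 at ε]
2. p(k(c, p(p(0))))  →  p(p(p(0)))   [R3 at 1]

p(p(p(0)))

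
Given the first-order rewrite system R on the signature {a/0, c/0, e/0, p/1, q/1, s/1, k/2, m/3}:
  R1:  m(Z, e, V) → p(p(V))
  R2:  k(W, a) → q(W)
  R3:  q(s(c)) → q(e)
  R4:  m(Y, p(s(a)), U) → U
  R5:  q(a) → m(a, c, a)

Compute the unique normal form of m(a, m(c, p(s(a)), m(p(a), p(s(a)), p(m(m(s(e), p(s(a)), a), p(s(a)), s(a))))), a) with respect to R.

1. m(a, m(c, p(s(a)), m(p(a), p(s(a)), p(m(m(s(e), p(s(a)), a), p(s(a)), s(a))))), a)  →  m(a, m(p(a), p(s(a)), p(m(m(s(e), p(s(a)), a), p(s(a)), s(a)))), a)   [R4 at 2]
2. m(a, m(p(a), p(s(a)), p(m(m(s(e), p(s(a)), a), p(s(a)), s(a)))), a)  →  m(a, p(m(m(s(e), p(s(a)), a), p(s(a)), s(a))), a)   [R4 at 2]
3. m(a, p(m(m(s(e), p(s(a)), a), p(s(a)), s(a))), a)  →  m(a, p(s(a)), a)   [R4 at 2.1]
4. m(a, p(s(a)), a)  →  a   [R4 at ε]

a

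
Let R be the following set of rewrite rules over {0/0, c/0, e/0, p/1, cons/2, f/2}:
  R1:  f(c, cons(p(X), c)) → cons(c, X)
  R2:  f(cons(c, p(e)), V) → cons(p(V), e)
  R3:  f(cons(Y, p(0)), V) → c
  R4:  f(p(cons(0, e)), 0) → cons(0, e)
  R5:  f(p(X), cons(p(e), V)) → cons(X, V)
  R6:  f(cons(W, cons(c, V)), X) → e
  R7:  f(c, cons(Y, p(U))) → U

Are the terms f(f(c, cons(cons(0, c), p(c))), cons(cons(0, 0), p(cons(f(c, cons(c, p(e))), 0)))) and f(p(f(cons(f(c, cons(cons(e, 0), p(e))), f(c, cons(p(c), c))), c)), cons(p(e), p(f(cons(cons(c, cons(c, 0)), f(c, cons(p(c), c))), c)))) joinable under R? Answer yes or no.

Reduce t₁ = f(f(c, cons(cons(0, c), p(c))), cons(cons(0, 0), p(cons(f(c, cons(c, p(e))), 0)))):
1. f(f(c, cons(cons(0, c), p(c))), cons(cons(0, 0), p(cons(f(c, cons(c, p(e))), 0))))  →  f(c, cons(cons(0, 0), p(cons(f(c, cons(c, p(e))), 0))))   [R7 at 1]
2. f(c, cons(cons(0, 0), p(cons(f(c, cons(c, p(e))), 0))))  →  cons(f(c, cons(c, p(e))), 0)   [R7 at ε]
3. cons(f(c, cons(c, p(e))), 0)  →  cons(e, 0)   [R7 at 1]

Reduce t₂ = f(p(f(cons(f(c, cons(cons(e, 0), p(e))), f(c, cons(p(c), c))), c)), cons(p(e), p(f(cons(cons(c, cons(c, 0)), f(c, cons(p(c), c))), c)))):
1. f(p(f(cons(f(c, cons(cons(e, 0), p(e))), f(c, cons(p(c), c))), c)), cons(p(e), p(f(cons(cons(c, cons(c, 0)), f(c, cons(p(c), c))), c))))  →  cons(f(cons(f(c, cons(cons(e, 0), p(e))), f(c, cons(p(c), c))), c), p(f(cons(cons(c, cons(c, 0)), f(c, cons(p(c), c))), c)))   [R5 at ε]
2. cons(f(cons(f(c, cons(cons(e, 0), p(e))), f(c, cons(p(c), c))), c), p(f(cons(cons(c, cons(c, 0)), f(c, cons(p(c), c))), c)))  →  cons(f(cons(e, f(c, cons(p(c), c))), c), p(f(cons(cons(c, cons(c, 0)), f(c, cons(p(c), c))), c)))   [R7 at 1.1.1]
3. cons(f(cons(e, f(c, cons(p(c), c))), c), p(f(cons(cons(c, cons(c, 0)), f(c, cons(p(c), c))), c)))  →  cons(f(cons(e, cons(c, c)), c), p(f(cons(cons(c, cons(c, 0)), f(c, cons(p(c), c))), c)))   [R1 at 1.1.2]
4. cons(f(cons(e, cons(c, c)), c), p(f(cons(cons(c, cons(c, 0)), f(c, cons(p(c), c))), c)))  →  cons(e, p(f(cons(cons(c, cons(c, 0)), f(c, cons(p(c), c))), c)))   [R6 at 1]
5. cons(e, p(f(cons(cons(c, cons(c, 0)), f(c, cons(p(c), c))), c)))  →  cons(e, p(f(cons(cons(c, cons(c, 0)), cons(c, c)), c)))   [R1 at 2.1.1.2]
6. cons(e, p(f(cons(cons(c, cons(c, 0)), cons(c, c)), c)))  →  cons(e, p(e))   [R6 at 2.1]

no — NF(t₁) = cons(e, 0), NF(t₂) = cons(e, p(e))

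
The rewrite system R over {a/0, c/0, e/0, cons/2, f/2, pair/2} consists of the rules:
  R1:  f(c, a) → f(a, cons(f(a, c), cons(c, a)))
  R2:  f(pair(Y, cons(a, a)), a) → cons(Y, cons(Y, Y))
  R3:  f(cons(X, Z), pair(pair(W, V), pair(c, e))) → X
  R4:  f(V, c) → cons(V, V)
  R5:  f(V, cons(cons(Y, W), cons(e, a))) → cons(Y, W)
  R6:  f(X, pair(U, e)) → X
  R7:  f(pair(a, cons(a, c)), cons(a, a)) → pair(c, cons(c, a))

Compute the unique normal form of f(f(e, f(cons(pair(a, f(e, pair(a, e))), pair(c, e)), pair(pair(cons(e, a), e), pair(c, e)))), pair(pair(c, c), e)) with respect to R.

1. f(f(e, f(cons(pair(a, f(e, pair(a, e))), pair(c, e)), pair(pair(cons(e, a), e), pair(c, e)))), pair(pair(c, c), e))  →  f(e, f(cons(pair(a, f(e, pair(a, e))), pair(c, e)), pair(pair(cons(e, a), e), pair(c, e))))   [R6 at ε]
2. f(e, f(cons(pair(a, f(e, pair(a, e))), pair(c, e)), pair(pair(cons(e, a), e), pair(c, e))))  →  f(e, pair(a, f(e, pair(a, e))))   [R3 at 2]
3. f(e, pair(a, f(e, pair(a, e))))  →  f(e, pair(a, e))   [R6 at 2.2]
4. f(e, pair(a, e))  →  e   [R6 at ε]

e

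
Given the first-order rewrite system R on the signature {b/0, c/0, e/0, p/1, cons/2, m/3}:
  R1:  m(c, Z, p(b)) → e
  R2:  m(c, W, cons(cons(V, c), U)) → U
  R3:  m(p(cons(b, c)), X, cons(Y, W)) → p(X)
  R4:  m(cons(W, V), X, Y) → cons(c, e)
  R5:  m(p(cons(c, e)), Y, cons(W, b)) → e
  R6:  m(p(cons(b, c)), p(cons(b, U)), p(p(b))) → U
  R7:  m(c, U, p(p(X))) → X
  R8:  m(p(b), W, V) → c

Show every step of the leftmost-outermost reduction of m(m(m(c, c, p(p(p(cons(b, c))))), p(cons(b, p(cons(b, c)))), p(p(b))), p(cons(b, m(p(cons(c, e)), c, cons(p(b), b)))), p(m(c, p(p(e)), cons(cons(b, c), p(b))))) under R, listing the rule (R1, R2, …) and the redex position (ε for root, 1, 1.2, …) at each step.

1. m(m(m(c, c, p(p(p(cons(b, c))))), p(cons(b, p(cons(b, c)))), p(p(b))), p(cons(b, m(p(cons(c, e)), c, cons(p(b), b)))), p(m(c, p(p(e)), cons(cons(b, c), p(b)))))  →  m(m(p(cons(b, c)), p(cons(b, p(cons(b, c)))), p(p(b))), p(cons(b, m(p(cons(c, e)), c, cons(p(b), b)))), p(m(c, p(p(e)), cons(cons(b, c), p(b)))))   [R7 at 1.1]
2. m(m(p(cons(b, c)), p(cons(b, p(cons(b, c)))), p(p(b))), p(cons(b, m(p(cons(c, e)), c, cons(p(b), b)))), p(m(c, p(p(e)), cons(cons(b, c), p(b)))))  →  m(p(cons(b, c)), p(cons(b, m(p(cons(c, e)), c, cons(p(b), b)))), p(m(c, p(p(e)), cons(cons(b, c), p(b)))))   [R6 at 1]
3. m(p(cons(b, c)), p(cons(b, m(p(cons(c, e)), c, cons(p(b), b)))), p(m(c, p(p(e)), cons(cons(b, c), p(b)))))  →  m(p(cons(b, c)), p(cons(b, e)), p(m(c, p(p(e)), cons(cons(b, c), p(b)))))   [R5 at 2.1.2]
4. m(p(cons(b, c)), p(cons(b, e)), p(m(c, p(p(e)), cons(cons(b, c), p(b)))))  →  m(p(cons(b, c)), p(cons(b, e)), p(p(b)))   [R2 at 3.1]
5. m(p(cons(b, c)), p(cons(b, e)), p(p(b)))  →  e   [R6 at ε]

e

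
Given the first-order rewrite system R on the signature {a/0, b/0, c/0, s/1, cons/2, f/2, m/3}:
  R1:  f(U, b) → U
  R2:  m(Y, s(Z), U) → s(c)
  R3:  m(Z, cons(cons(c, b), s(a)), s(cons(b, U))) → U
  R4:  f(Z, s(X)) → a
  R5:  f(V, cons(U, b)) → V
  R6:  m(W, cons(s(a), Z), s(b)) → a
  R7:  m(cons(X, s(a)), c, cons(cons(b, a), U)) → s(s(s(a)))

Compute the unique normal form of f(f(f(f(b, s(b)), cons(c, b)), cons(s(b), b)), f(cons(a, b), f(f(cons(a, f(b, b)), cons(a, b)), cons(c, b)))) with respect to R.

1. f(f(f(f(b, s(b)), cons(c, b)), cons(s(b), b)), f(cons(a, b), f(f(cons(a, f(b, b)), cons(a, b)), cons(c, b))))  →  f(f(f(b, s(b)), cons(c, b)), f(cons(a, b), f(f(cons(a, f(b, b)), cons(a, b)), cons(c, b))))   [R5 at 1]
2. f(f(f(b, s(b)), cons(c, b)), f(cons(a, b), f(f(cons(a, f(b, b)), cons(a, b)), cons(c, b))))  →  f(f(b, s(b)), f(cons(a, b), f(f(cons(a, f(b, b)), cons(a, b)), cons(c, b))))   [R5 at 1]
3. f(f(b, s(b)), f(cons(a, b), f(f(cons(a, f(b, b)), cons(a, b)), cons(c, b))))  →  f(a, f(cons(a, b), f(f(cons(a, f(b, b)), cons(a, b)), cons(c, b))))   [R4 at 1]
4. f(a, f(cons(a, b), f(f(cons(a, f(b, b)), cons(a, b)), cons(c, b))))  →  f(a, f(cons(a, b), f(cons(a, f(b, b)), cons(a, b))))   [R5 at 2.2]
5. f(a, f(cons(a, b), f(cons(a, f(b, b)), cons(a, b))))  →  f(a, f(cons(a, b), cons(a, f(b, b))))   [R5 at 2.2]
6. f(a, f(cons(a, b), cons(a, f(b, b))))  →  f(a, f(cons(a, b), cons(a, b)))   [R1 at 2.2.2]
7. f(a, f(cons(a, b), cons(a, b)))  →  f(a, cons(a, b))   [R5 at 2]
8. f(a, cons(a, b))  →  a   [R5 at ε]

a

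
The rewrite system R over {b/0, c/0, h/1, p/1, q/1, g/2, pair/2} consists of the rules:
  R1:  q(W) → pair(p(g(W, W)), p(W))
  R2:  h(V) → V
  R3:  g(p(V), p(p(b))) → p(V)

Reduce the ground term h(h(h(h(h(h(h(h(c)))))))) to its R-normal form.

1. h(h(h(h(h(h(h(h(c))))))))  →  h(h(h(h(h(h(h(c)))))))   [R2 at ε]
2. h(h(h(h(h(h(h(c)))))))  →  h(h(h(h(h(h(c))))))   [R2 at ε]
3. h(h(h(h(h(h(c))))))  →  h(h(h(h(h(c)))))   [R2 at ε]
4. h(h(h(h(h(c)))))  →  h(h(h(h(c))))   [R2 at ε]
5. h(h(h(h(c))))  →  h(h(h(c)))   [R2 at ε]
6. h(h(h(c)))  →  h(h(c))   [R2 at ε]
7. h(h(c))  →  h(c)   [R2 at ε]
8. h(c)  →  c   [R2 at ε]

c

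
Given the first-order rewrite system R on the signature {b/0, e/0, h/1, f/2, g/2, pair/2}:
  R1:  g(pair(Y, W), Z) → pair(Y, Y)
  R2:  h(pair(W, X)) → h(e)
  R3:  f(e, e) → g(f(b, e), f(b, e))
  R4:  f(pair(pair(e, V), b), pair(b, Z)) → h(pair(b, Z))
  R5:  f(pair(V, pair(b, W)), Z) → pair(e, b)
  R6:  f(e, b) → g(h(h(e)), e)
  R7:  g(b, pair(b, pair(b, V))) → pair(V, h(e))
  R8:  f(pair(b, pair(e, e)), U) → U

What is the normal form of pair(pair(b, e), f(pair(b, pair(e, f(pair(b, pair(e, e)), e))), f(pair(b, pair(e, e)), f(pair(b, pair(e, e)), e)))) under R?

1. pair(pair(b, e), f(pair(b, pair(e, f(pair(b, pair(e, e)), e))), f(pair(b, pair(e, e)), f(pair(b, pair(e, e)), e))))  →  pair(pair(b, e), f(pair(b, pair(e, e)), f(pair(b, pair(e, e)), f(pair(b, pair(e, e)), e))))   [R8 at 2.1.2.2]
2. pair(pair(b, e), f(pair(b, pair(e, e)), f(pair(b, pair(e, e)), f(pair(b, pair(e, e)), e))))  →  pair(pair(b, e), f(pair(b, pair(e, e)), f(pair(b, pair(e, e)), e)))   [R8 at 2]
3. pair(pair(b, e), f(pair(b, pair(e, e)), f(pair(b, pair(e, e)), e)))  →  pair(pair(b, e), f(pair(b, pair(e, e)), e))   [R8 at 2]
4. pair(pair(b, e), f(pair(b, pair(e, e)), e))  →  pair(pair(b, e), e)   [R8 at 2]

pair(pair(b, e), e)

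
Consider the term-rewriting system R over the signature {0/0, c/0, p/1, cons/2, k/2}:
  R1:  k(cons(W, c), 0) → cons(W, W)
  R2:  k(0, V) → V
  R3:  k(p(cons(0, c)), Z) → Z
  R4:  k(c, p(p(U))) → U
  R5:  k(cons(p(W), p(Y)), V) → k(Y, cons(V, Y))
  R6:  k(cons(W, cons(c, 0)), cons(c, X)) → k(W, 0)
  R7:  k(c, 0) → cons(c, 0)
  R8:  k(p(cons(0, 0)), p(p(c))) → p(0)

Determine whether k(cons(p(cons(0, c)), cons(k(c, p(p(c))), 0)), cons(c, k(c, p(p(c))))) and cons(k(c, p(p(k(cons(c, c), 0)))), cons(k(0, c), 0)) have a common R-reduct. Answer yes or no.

no — NF(t₁) = 0, NF(t₂) = cons(cons(c, c), cons(c, 0))

Reduce t₁ = k(cons(p(cons(0, c)), cons(k(c, p(p(c))), 0)), cons(c, k(c, p(p(c))))):
1. k(cons(p(cons(0, c)), cons(k(c, p(p(c))), 0)), cons(c, k(c, p(p(c)))))  →  k(cons(p(cons(0, c)), cons(c, 0)), cons(c, k(c, p(p(c)))))   [R4 at 1.2.1]
2. k(cons(p(cons(0, c)), cons(c, 0)), cons(c, k(c, p(p(c)))))  →  k(p(cons(0, c)), 0)   [R6 at ε]
3. k(p(cons(0, c)), 0)  →  0   [R3 at ε]

Reduce t₂ = cons(k(c, p(p(k(cons(c, c), 0)))), cons(k(0, c), 0)):
1. cons(k(c, p(p(k(cons(c, c), 0)))), cons(k(0, c), 0))  →  cons(k(cons(c, c), 0), cons(k(0, c), 0))   [R4 at 1]
2. cons(k(cons(c, c), 0), cons(k(0, c), 0))  →  cons(cons(c, c), cons(k(0, c), 0))   [R1 at 1]
3. cons(cons(c, c), cons(k(0, c), 0))  →  cons(cons(c, c), cons(c, 0))   [R2 at 2.1]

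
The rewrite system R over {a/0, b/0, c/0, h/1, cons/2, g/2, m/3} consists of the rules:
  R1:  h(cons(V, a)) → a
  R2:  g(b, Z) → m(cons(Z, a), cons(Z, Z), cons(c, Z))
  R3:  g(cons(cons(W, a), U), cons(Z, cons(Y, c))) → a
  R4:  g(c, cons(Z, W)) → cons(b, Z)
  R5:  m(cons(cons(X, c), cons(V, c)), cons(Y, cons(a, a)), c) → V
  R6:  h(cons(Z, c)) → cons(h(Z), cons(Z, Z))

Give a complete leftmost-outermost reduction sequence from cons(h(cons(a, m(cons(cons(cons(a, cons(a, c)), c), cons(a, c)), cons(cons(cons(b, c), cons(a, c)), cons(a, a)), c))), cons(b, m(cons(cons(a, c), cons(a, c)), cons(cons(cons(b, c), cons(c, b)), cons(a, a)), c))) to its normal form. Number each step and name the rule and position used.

cons(a, cons(b, a))

1. cons(h(cons(a, m(cons(cons(cons(a, cons(a, c)), c), cons(a, c)), cons(cons(cons(b, c), cons(a, c)), cons(a, a)), c))), cons(b, m(cons(cons(a, c), cons(a, c)), cons(cons(cons(b, c), cons(c, b)), cons(a, a)), c)))  →  cons(h(cons(a, a)), cons(b, m(cons(cons(a, c), cons(a, c)), cons(cons(cons(b, c), cons(c, b)), cons(a, a)), c)))   [R5 at 1.1.2]
2. cons(h(cons(a, a)), cons(b, m(cons(cons(a, c), cons(a, c)), cons(cons(cons(b, c), cons(c, b)), cons(a, a)), c)))  →  cons(a, cons(b, m(cons(cons(a, c), cons(a, c)), cons(cons(cons(b, c), cons(c, b)), cons(a, a)), c)))   [R1 at 1]
3. cons(a, cons(b, m(cons(cons(a, c), cons(a, c)), cons(cons(cons(b, c), cons(c, b)), cons(a, a)), c)))  →  cons(a, cons(b, a))   [R5 at 2.2]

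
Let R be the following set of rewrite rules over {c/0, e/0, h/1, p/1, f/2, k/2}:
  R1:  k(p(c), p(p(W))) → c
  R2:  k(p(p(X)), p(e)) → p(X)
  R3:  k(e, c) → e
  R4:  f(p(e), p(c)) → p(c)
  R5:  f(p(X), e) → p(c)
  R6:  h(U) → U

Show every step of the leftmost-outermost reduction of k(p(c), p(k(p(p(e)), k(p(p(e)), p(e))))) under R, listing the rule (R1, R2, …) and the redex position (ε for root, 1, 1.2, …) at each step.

c

1. k(p(c), p(k(p(p(e)), k(p(p(e)), p(e)))))  →  k(p(c), p(k(p(p(e)), p(e))))   [R2 at 2.1.2]
2. k(p(c), p(k(p(p(e)), p(e))))  →  k(p(c), p(p(e)))   [R2 at 2.1]
3. k(p(c), p(p(e)))  →  c   [R1 at ε]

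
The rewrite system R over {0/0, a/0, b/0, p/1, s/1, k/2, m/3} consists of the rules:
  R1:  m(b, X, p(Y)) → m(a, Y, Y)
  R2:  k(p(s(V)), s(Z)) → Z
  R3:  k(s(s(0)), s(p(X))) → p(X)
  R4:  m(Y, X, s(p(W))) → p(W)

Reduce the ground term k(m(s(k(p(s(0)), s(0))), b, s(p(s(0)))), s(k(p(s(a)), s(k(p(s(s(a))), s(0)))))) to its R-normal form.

1. k(m(s(k(p(s(0)), s(0))), b, s(p(s(0)))), s(k(p(s(a)), s(k(p(s(s(a))), s(0))))))  →  k(p(s(0)), s(k(p(s(a)), s(k(p(s(s(a))), s(0))))))   [R4 at 1]
2. k(p(s(0)), s(k(p(s(a)), s(k(p(s(s(a))), s(0))))))  →  k(p(s(a)), s(k(p(s(s(a))), s(0))))   [R2 at ε]
3. k(p(s(a)), s(k(p(s(s(a))), s(0))))  →  k(p(s(s(a))), s(0))   [R2 at ε]
4. k(p(s(s(a))), s(0))  →  0   [R2 at ε]

0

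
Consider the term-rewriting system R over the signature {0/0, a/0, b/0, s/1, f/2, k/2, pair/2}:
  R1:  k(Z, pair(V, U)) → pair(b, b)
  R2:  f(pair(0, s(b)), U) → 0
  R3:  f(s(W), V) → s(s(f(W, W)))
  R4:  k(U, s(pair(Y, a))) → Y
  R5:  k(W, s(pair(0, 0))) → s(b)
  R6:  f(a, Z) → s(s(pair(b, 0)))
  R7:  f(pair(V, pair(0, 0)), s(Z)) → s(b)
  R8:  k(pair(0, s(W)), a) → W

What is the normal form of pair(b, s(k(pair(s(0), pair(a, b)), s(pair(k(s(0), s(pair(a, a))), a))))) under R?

pair(b, s(a))

1. pair(b, s(k(pair(s(0), pair(a, b)), s(pair(k(s(0), s(pair(a, a))), a)))))  →  pair(b, s(k(s(0), s(pair(a, a)))))   [R4 at 2.1]
2. pair(b, s(k(s(0), s(pair(a, a)))))  →  pair(b, s(a))   [R4 at 2.1]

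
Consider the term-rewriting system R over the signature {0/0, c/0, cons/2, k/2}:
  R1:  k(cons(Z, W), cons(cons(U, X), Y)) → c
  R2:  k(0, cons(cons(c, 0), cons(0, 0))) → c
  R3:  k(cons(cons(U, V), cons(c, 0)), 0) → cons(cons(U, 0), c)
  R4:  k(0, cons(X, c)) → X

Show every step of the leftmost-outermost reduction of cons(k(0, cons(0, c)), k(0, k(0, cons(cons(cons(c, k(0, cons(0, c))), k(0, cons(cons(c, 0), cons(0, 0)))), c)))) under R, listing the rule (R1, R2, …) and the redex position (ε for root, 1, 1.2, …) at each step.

cons(0, cons(c, 0))

1. cons(k(0, cons(0, c)), k(0, k(0, cons(cons(cons(c, k(0, cons(0, c))), k(0, cons(cons(c, 0), cons(0, 0)))), c))))  →  cons(0, k(0, k(0, cons(cons(cons(c, k(0, cons(0, c))), k(0, cons(cons(c, 0), cons(0, 0)))), c))))   [R4 at 1]
2. cons(0, k(0, k(0, cons(cons(cons(c, k(0, cons(0, c))), k(0, cons(cons(c, 0), cons(0, 0)))), c))))  →  cons(0, k(0, cons(cons(c, k(0, cons(0, c))), k(0, cons(cons(c, 0), cons(0, 0))))))   [R4 at 2.2]
3. cons(0, k(0, cons(cons(c, k(0, cons(0, c))), k(0, cons(cons(c, 0), cons(0, 0))))))  →  cons(0, k(0, cons(cons(c, 0), k(0, cons(cons(c, 0), cons(0, 0))))))   [R4 at 2.2.1.2]
4. cons(0, k(0, cons(cons(c, 0), k(0, cons(cons(c, 0), cons(0, 0))))))  →  cons(0, k(0, cons(cons(c, 0), c)))   [R2 at 2.2.2]
5. cons(0, k(0, cons(cons(c, 0), c)))  →  cons(0, cons(c, 0))   [R4 at 2]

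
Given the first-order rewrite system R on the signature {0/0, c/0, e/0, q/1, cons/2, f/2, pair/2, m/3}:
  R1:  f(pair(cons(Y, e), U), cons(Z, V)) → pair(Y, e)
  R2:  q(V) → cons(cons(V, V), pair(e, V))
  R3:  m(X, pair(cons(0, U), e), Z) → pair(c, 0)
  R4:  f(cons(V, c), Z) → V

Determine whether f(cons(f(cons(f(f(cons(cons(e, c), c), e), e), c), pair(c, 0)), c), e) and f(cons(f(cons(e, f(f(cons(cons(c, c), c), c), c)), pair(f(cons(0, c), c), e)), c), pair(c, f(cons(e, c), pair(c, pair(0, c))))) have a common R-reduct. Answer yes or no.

Reduce t₁ = f(cons(f(cons(f(f(cons(cons(e, c), c), e), e), c), pair(c, 0)), c), e):
1. f(cons(f(cons(f(f(cons(cons(e, c), c), e), e), c), pair(c, 0)), c), e)  →  f(cons(f(f(cons(cons(e, c), c), e), e), c), pair(c, 0))   [R4 at ε]
2. f(cons(f(f(cons(cons(e, c), c), e), e), c), pair(c, 0))  →  f(f(cons(cons(e, c), c), e), e)   [R4 at ε]
3. f(f(cons(cons(e, c), c), e), e)  →  f(cons(e, c), e)   [R4 at 1]
4. f(cons(e, c), e)  →  e   [R4 at ε]

Reduce t₂ = f(cons(f(cons(e, f(f(cons(cons(c, c), c), c), c)), pair(f(cons(0, c), c), e)), c), pair(c, f(cons(e, c), pair(c, pair(0, c))))):
1. f(cons(f(cons(e, f(f(cons(cons(c, c), c), c), c)), pair(f(cons(0, c), c), e)), c), pair(c, f(cons(e, c), pair(c, pair(0, c)))))  →  f(cons(e, f(f(cons(cons(c, c), c), c), c)), pair(f(cons(0, c), c), e))   [R4 at ε]
2. f(cons(e, f(f(cons(cons(c, c), c), c), c)), pair(f(cons(0, c), c), e))  →  f(cons(e, f(cons(c, c), c)), pair(f(cons(0, c), c), e))   [R4 at 1.2.1]
3. f(cons(e, f(cons(c, c), c)), pair(f(cons(0, c), c), e))  →  f(cons(e, c), pair(f(cons(0, c), c), e))   [R4 at 1.2]
4. f(cons(e, c), pair(f(cons(0, c), c), e))  →  e   [R4 at ε]

yes — NF(t₁) = e, NF(t₂) = e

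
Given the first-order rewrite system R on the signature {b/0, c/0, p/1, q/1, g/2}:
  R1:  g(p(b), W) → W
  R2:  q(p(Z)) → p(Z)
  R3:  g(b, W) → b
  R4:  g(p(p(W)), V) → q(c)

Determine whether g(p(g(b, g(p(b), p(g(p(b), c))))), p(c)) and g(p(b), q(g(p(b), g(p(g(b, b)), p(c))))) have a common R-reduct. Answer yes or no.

Reduce t₁ = g(p(g(b, g(p(b), p(g(p(b), c))))), p(c)):
1. g(p(g(b, g(p(b), p(g(p(b), c))))), p(c))  →  g(p(b), p(c))   [R3 at 1.1]
2. g(p(b), p(c))  →  p(c)   [R1 at ε]

Reduce t₂ = g(p(b), q(g(p(b), g(p(g(b, b)), p(c))))):
1. g(p(b), q(g(p(b), g(p(g(b, b)), p(c)))))  →  q(g(p(b), g(p(g(b, b)), p(c))))   [R1 at ε]
2. q(g(p(b), g(p(g(b, b)), p(c))))  →  q(g(p(g(b, b)), p(c)))   [R1 at 1]
3. q(g(p(g(b, b)), p(c)))  →  q(g(p(b), p(c)))   [R3 at 1.1.1]
4. q(g(p(b), p(c)))  →  q(p(c))   [R1 at 1]
5. q(p(c))  →  p(c)   [R2 at ε]

yes — NF(t₁) = p(c), NF(t₂) = p(c)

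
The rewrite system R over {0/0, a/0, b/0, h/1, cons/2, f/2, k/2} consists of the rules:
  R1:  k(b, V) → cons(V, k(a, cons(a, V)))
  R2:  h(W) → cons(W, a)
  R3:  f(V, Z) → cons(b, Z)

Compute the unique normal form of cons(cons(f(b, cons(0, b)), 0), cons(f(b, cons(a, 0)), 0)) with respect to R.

cons(cons(cons(b, cons(0, b)), 0), cons(cons(b, cons(a, 0)), 0))

1. cons(cons(f(b, cons(0, b)), 0), cons(f(b, cons(a, 0)), 0))  →  cons(cons(cons(b, cons(0, b)), 0), cons(f(b, cons(a, 0)), 0))   [R3 at 1.1]
2. cons(cons(cons(b, cons(0, b)), 0), cons(f(b, cons(a, 0)), 0))  →  cons(cons(cons(b, cons(0, b)), 0), cons(cons(b, cons(a, 0)), 0))   [R3 at 2.1]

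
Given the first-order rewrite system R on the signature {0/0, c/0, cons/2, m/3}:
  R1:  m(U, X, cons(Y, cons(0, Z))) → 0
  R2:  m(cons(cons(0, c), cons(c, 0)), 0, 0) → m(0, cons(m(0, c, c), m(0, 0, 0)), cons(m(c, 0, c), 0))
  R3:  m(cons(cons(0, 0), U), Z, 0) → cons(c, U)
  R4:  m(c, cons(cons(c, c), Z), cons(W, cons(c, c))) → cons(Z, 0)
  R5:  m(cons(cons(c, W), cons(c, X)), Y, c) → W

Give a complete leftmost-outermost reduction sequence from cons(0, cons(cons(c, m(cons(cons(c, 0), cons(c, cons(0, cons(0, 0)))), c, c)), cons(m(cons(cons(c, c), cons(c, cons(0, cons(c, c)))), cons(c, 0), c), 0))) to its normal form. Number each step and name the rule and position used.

cons(0, cons(cons(c, 0), cons(c, 0)))

1. cons(0, cons(cons(c, m(cons(cons(c, 0), cons(c, cons(0, cons(0, 0)))), c, c)), cons(m(cons(cons(c, c), cons(c, cons(0, cons(c, c)))), cons(c, 0), c), 0)))  →  cons(0, cons(cons(c, 0), cons(m(cons(cons(c, c), cons(c, cons(0, cons(c, c)))), cons(c, 0), c), 0)))   [R5 at 2.1.2]
2. cons(0, cons(cons(c, 0), cons(m(cons(cons(c, c), cons(c, cons(0, cons(c, c)))), cons(c, 0), c), 0)))  →  cons(0, cons(cons(c, 0), cons(c, 0)))   [R5 at 2.2.1]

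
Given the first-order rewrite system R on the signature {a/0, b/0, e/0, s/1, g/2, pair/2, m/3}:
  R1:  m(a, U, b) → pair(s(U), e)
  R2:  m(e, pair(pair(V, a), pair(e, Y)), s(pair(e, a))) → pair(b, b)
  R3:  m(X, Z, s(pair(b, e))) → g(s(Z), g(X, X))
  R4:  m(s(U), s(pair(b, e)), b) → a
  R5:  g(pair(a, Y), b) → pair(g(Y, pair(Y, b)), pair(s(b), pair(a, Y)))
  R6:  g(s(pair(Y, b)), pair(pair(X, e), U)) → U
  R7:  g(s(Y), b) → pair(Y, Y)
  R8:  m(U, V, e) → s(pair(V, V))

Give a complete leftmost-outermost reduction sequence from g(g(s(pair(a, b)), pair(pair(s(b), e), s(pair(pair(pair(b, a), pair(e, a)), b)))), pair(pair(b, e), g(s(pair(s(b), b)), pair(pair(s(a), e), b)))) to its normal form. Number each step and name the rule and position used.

1. g(g(s(pair(a, b)), pair(pair(s(b), e), s(pair(pair(pair(b, a), pair(e, a)), b)))), pair(pair(b, e), g(s(pair(s(b), b)), pair(pair(s(a), e), b))))  →  g(s(pair(pair(pair(b, a), pair(e, a)), b)), pair(pair(b, e), g(s(pair(s(b), b)), pair(pair(s(a), e), b))))   [R6 at 1]
2. g(s(pair(pair(pair(b, a), pair(e, a)), b)), pair(pair(b, e), g(s(pair(s(b), b)), pair(pair(s(a), e), b))))  →  g(s(pair(s(b), b)), pair(pair(s(a), e), b))   [R6 at ε]
3. g(s(pair(s(b), b)), pair(pair(s(a), e), b))  →  b   [R6 at ε]

b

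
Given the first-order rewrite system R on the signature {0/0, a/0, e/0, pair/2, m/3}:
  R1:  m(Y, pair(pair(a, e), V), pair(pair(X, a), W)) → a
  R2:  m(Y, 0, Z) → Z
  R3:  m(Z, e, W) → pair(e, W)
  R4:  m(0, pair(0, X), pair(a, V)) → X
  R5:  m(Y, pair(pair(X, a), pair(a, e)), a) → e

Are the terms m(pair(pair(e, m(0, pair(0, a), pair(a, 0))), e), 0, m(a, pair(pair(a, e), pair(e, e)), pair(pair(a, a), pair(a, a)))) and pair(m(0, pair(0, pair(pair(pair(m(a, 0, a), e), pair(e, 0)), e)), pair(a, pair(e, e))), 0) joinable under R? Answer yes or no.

no — NF(t₁) = a, NF(t₂) = pair(pair(pair(pair(a, e), pair(e, 0)), e), 0)

Reduce t₁ = m(pair(pair(e, m(0, pair(0, a), pair(a, 0))), e), 0, m(a, pair(pair(a, e), pair(e, e)), pair(pair(a, a), pair(a, a)))):
1. m(pair(pair(e, m(0, pair(0, a), pair(a, 0))), e), 0, m(a, pair(pair(a, e), pair(e, e)), pair(pair(a, a), pair(a, a))))  →  m(a, pair(pair(a, e), pair(e, e)), pair(pair(a, a), pair(a, a)))   [R2 at ε]
2. m(a, pair(pair(a, e), pair(e, e)), pair(pair(a, a), pair(a, a)))  →  a   [R1 at ε]

Reduce t₂ = pair(m(0, pair(0, pair(pair(pair(m(a, 0, a), e), pair(e, 0)), e)), pair(a, pair(e, e))), 0):
1. pair(m(0, pair(0, pair(pair(pair(m(a, 0, a), e), pair(e, 0)), e)), pair(a, pair(e, e))), 0)  →  pair(pair(pair(pair(m(a, 0, a), e), pair(e, 0)), e), 0)   [R4 at 1]
2. pair(pair(pair(pair(m(a, 0, a), e), pair(e, 0)), e), 0)  →  pair(pair(pair(pair(a, e), pair(e, 0)), e), 0)   [R2 at 1.1.1.1]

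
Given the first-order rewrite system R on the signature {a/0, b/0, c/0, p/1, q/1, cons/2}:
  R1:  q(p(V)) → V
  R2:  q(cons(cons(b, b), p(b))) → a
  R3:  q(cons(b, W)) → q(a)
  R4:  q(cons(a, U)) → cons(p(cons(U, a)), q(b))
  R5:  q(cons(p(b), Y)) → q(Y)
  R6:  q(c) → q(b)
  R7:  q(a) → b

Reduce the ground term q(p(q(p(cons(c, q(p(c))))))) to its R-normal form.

1. q(p(q(p(cons(c, q(p(c)))))))  →  q(p(cons(c, q(p(c)))))   [R1 at ε]
2. q(p(cons(c, q(p(c)))))  →  cons(c, q(p(c)))   [R1 at ε]
3. cons(c, q(p(c)))  →  cons(c, c)   [R1 at 2]

cons(c, c)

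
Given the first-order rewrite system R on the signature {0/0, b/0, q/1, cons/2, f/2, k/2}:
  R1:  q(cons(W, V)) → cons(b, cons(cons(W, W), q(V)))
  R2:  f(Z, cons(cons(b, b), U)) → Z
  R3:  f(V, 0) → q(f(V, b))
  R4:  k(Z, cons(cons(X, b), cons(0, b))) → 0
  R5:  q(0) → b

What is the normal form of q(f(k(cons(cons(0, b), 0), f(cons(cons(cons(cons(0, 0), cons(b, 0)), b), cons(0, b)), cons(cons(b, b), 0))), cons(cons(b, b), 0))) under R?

1. q(f(k(cons(cons(0, b), 0), f(cons(cons(cons(cons(0, 0), cons(b, 0)), b), cons(0, b)), cons(cons(b, b), 0))), cons(cons(b, b), 0)))  →  q(k(cons(cons(0, b), 0), f(cons(cons(cons(cons(0, 0), cons(b, 0)), b), cons(0, b)), cons(cons(b, b), 0))))   [R2 at 1]
2. q(k(cons(cons(0, b), 0), f(cons(cons(cons(cons(0, 0), cons(b, 0)), b), cons(0, b)), cons(cons(b, b), 0))))  →  q(k(cons(cons(0, b), 0), cons(cons(cons(cons(0, 0), cons(b, 0)), b), cons(0, b))))   [R2 at 1.2]
3. q(k(cons(cons(0, b), 0), cons(cons(cons(cons(0, 0), cons(b, 0)), b), cons(0, b))))  →  q(0)   [R4 at 1]
4. q(0)  →  b   [R5 at ε]

b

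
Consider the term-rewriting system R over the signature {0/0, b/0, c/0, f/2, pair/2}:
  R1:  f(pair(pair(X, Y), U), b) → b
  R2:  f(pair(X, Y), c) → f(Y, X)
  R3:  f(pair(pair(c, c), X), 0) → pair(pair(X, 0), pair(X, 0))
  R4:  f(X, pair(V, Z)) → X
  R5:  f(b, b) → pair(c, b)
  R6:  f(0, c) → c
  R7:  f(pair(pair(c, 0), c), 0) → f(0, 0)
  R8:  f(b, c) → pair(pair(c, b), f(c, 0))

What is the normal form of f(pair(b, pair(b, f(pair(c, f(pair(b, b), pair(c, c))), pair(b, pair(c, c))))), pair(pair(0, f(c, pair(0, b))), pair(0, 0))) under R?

1. f(pair(b, pair(b, f(pair(c, f(pair(b, b), pair(c, c))), pair(b, pair(c, c))))), pair(pair(0, f(c, pair(0, b))), pair(0, 0)))  →  pair(b, pair(b, f(pair(c, f(pair(b, b), pair(c, c))), pair(b, pair(c, c)))))   [R4 at ε]
2. pair(b, pair(b, f(pair(c, f(pair(b, b), pair(c, c))), pair(b, pair(c, c)))))  →  pair(b, pair(b, pair(c, f(pair(b, b), pair(c, c)))))   [R4 at 2.2]
3. pair(b, pair(b, pair(c, f(pair(b, b), pair(c, c)))))  →  pair(b, pair(b, pair(c, pair(b, b))))   [R4 at 2.2.2]

pair(b, pair(b, pair(c, pair(b, b))))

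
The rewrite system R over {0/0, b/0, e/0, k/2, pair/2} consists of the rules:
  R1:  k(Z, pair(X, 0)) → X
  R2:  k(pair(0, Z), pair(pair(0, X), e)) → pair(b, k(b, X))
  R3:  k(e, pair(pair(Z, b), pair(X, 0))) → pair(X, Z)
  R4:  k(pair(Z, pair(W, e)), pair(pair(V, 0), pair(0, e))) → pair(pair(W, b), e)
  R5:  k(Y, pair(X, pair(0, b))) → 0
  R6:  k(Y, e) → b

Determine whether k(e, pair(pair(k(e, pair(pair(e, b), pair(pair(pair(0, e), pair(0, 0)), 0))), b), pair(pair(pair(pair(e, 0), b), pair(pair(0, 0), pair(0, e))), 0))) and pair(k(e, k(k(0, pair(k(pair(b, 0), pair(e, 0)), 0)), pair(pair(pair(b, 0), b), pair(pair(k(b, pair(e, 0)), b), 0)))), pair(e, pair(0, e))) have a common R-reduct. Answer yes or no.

Reduce t₁ = k(e, pair(pair(k(e, pair(pair(e, b), pair(pair(pair(0, e), pair(0, 0)), 0))), b), pair(pair(pair(pair(e, 0), b), pair(pair(0, 0), pair(0, e))), 0))):
1. k(e, pair(pair(k(e, pair(pair(e, b), pair(pair(pair(0, e), pair(0, 0)), 0))), b), pair(pair(pair(pair(e, 0), b), pair(pair(0, 0), pair(0, e))), 0)))  →  pair(pair(pair(pair(e, 0), b), pair(pair(0, 0), pair(0, e))), k(e, pair(pair(e, b), pair(pair(pair(0, e), pair(0, 0)), 0))))   [R3 at ε]
2. pair(pair(pair(pair(e, 0), b), pair(pair(0, 0), pair(0, e))), k(e, pair(pair(e, b), pair(pair(pair(0, e), pair(0, 0)), 0))))  →  pair(pair(pair(pair(e, 0), b), pair(pair(0, 0), pair(0, e))), pair(pair(pair(0, e), pair(0, 0)), e))   [R3 at 2]

Reduce t₂ = pair(k(e, k(k(0, pair(k(pair(b, 0), pair(e, 0)), 0)), pair(pair(pair(b, 0), b), pair(pair(k(b, pair(e, 0)), b), 0)))), pair(e, pair(0, e))):
1. pair(k(e, k(k(0, pair(k(pair(b, 0), pair(e, 0)), 0)), pair(pair(pair(b, 0), b), pair(pair(k(b, pair(e, 0)), b), 0)))), pair(e, pair(0, e)))  →  pair(k(e, k(k(pair(b, 0), pair(e, 0)), pair(pair(pair(b, 0), b), pair(pair(k(b, pair(e, 0)), b), 0)))), pair(e, pair(0, e)))   [R1 at 1.2.1]
2. pair(k(e, k(k(pair(b, 0), pair(e, 0)), pair(pair(pair(b, 0), b), pair(pair(k(b, pair(e, 0)), b), 0)))), pair(e, pair(0, e)))  →  pair(k(e, k(e, pair(pair(pair(b, 0), b), pair(pair(k(b, pair(e, 0)), b), 0)))), pair(e, pair(0, e)))   [R1 at 1.2.1]
3. pair(k(e, k(e, pair(pair(pair(b, 0), b), pair(pair(k(b, pair(e, 0)), b), 0)))), pair(e, pair(0, e)))  →  pair(k(e, pair(pair(k(b, pair(e, 0)), b), pair(b, 0))), pair(e, pair(0, e)))   [R3 at 1.2]
4. pair(k(e, pair(pair(k(b, pair(e, 0)), b), pair(b, 0))), pair(e, pair(0, e)))  →  pair(pair(b, k(b, pair(e, 0))), pair(e, pair(0, e)))   [R3 at 1]
5. pair(pair(b, k(b, pair(e, 0))), pair(e, pair(0, e)))  →  pair(pair(b, e), pair(e, pair(0, e)))   [R1 at 1.2]

no — NF(t₁) = pair(pair(pair(pair(e, 0), b), pair(pair(0, 0), pair(0, e))), pair(pair(pair(0, e), pair(0, 0)), e)), NF(t₂) = pair(pair(b, e), pair(e, pair(0, e)))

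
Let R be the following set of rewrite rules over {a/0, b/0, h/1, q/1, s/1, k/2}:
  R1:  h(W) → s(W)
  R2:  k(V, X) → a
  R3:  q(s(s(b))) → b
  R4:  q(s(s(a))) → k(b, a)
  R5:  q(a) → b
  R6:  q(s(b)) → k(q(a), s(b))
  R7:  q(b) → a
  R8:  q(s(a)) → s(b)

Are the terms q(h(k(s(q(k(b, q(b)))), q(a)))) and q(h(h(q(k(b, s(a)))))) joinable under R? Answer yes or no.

Reduce t₁ = q(h(k(s(q(k(b, q(b)))), q(a)))):
1. q(h(k(s(q(k(b, q(b)))), q(a))))  →  q(s(k(s(q(k(b, q(b)))), q(a))))   [R1 at 1]
2. q(s(k(s(q(k(b, q(b)))), q(a))))  →  q(s(a))   [R2 at 1.1]
3. q(s(a))  →  s(b)   [R8 at ε]

Reduce t₂ = q(h(h(q(k(b, s(a)))))):
1. q(h(h(q(k(b, s(a))))))  →  q(s(h(q(k(b, s(a))))))   [R1 at 1]
2. q(s(h(q(k(b, s(a))))))  →  q(s(s(q(k(b, s(a))))))   [R1 at 1.1]
3. q(s(s(q(k(b, s(a))))))  →  q(s(s(q(a))))   [R2 at 1.1.1.1]
4. q(s(s(q(a))))  →  q(s(s(b)))   [R5 at 1.1.1]
5. q(s(s(b)))  →  b   [R3 at ε]

no — NF(t₁) = s(b), NF(t₂) = b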